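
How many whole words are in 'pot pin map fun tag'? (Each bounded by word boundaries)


Word boundaries (\b) mark the start/end of each word.
Text: 'pot pin map fun tag'
Splitting by whitespace:
  Word 1: 'pot'
  Word 2: 'pin'
  Word 3: 'map'
  Word 4: 'fun'
  Word 5: 'tag'
Total whole words: 5

5


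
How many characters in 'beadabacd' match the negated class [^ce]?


Negated class [^ce] matches any char NOT in {c, e}
Scanning 'beadabacd':
  pos 0: 'b' -> MATCH
  pos 1: 'e' -> no (excluded)
  pos 2: 'a' -> MATCH
  pos 3: 'd' -> MATCH
  pos 4: 'a' -> MATCH
  pos 5: 'b' -> MATCH
  pos 6: 'a' -> MATCH
  pos 7: 'c' -> no (excluded)
  pos 8: 'd' -> MATCH
Total matches: 7

7


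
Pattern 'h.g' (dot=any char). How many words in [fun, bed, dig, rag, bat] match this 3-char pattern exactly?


Pattern 'h.g' means: starts with 'h', any single char, ends with 'g'.
Checking each word (must be exactly 3 chars):
  'fun' (len=3): no
  'bed' (len=3): no
  'dig' (len=3): no
  'rag' (len=3): no
  'bat' (len=3): no
Matching words: []
Total: 0

0


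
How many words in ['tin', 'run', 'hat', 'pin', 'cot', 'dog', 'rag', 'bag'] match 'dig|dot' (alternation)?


Alternation 'dig|dot' matches either 'dig' or 'dot'.
Checking each word:
  'tin' -> no
  'run' -> no
  'hat' -> no
  'pin' -> no
  'cot' -> no
  'dog' -> no
  'rag' -> no
  'bag' -> no
Matches: []
Count: 0

0


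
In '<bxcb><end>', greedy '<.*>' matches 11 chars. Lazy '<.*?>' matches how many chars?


Greedy '<.*>' tries to match as MUCH as possible.
Lazy '<.*?>' tries to match as LITTLE as possible.

String: '<bxcb><end>'
Greedy '<.*>' starts at first '<' and extends to the LAST '>': '<bxcb><end>' (11 chars)
Lazy '<.*?>' starts at first '<' and stops at the FIRST '>': '<bxcb>' (6 chars)

6


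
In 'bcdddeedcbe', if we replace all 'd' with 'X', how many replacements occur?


re.sub('d', 'X', text) replaces every occurrence of 'd' with 'X'.
Text: 'bcdddeedcbe'
Scanning for 'd':
  pos 2: 'd' -> replacement #1
  pos 3: 'd' -> replacement #2
  pos 4: 'd' -> replacement #3
  pos 7: 'd' -> replacement #4
Total replacements: 4

4


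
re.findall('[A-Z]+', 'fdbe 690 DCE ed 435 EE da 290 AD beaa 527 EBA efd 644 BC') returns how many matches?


Pattern '[A-Z]+' finds one or more uppercase letters.
Text: 'fdbe 690 DCE ed 435 EE da 290 AD beaa 527 EBA efd 644 BC'
Scanning for matches:
  Match 1: 'DCE'
  Match 2: 'EE'
  Match 3: 'AD'
  Match 4: 'EBA'
  Match 5: 'BC'
Total matches: 5

5


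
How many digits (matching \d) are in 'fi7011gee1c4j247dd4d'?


\d matches any digit 0-9.
Scanning 'fi7011gee1c4j247dd4d':
  pos 2: '7' -> DIGIT
  pos 3: '0' -> DIGIT
  pos 4: '1' -> DIGIT
  pos 5: '1' -> DIGIT
  pos 9: '1' -> DIGIT
  pos 11: '4' -> DIGIT
  pos 13: '2' -> DIGIT
  pos 14: '4' -> DIGIT
  pos 15: '7' -> DIGIT
  pos 18: '4' -> DIGIT
Digits found: ['7', '0', '1', '1', '1', '4', '2', '4', '7', '4']
Total: 10

10


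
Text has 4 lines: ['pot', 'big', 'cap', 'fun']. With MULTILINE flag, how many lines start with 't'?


With MULTILINE flag, ^ matches the start of each line.
Lines: ['pot', 'big', 'cap', 'fun']
Checking which lines start with 't':
  Line 1: 'pot' -> no
  Line 2: 'big' -> no
  Line 3: 'cap' -> no
  Line 4: 'fun' -> no
Matching lines: []
Count: 0

0


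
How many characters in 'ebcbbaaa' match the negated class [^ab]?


Negated class [^ab] matches any char NOT in {a, b}
Scanning 'ebcbbaaa':
  pos 0: 'e' -> MATCH
  pos 1: 'b' -> no (excluded)
  pos 2: 'c' -> MATCH
  pos 3: 'b' -> no (excluded)
  pos 4: 'b' -> no (excluded)
  pos 5: 'a' -> no (excluded)
  pos 6: 'a' -> no (excluded)
  pos 7: 'a' -> no (excluded)
Total matches: 2

2


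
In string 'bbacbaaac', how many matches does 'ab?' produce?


Pattern 'ab?' matches 'a' optionally followed by 'b'.
String: 'bbacbaaac'
Scanning left to right for 'a' then checking next char:
  Match 1: 'a' (a not followed by b)
  Match 2: 'a' (a not followed by b)
  Match 3: 'a' (a not followed by b)
  Match 4: 'a' (a not followed by b)
Total matches: 4

4


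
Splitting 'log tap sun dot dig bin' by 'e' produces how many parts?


Splitting by 'e' breaks the string at each occurrence of the separator.
Text: 'log tap sun dot dig bin'
Parts after split:
  Part 1: 'log tap sun dot dig bin'
Total parts: 1

1


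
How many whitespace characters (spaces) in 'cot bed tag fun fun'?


\s matches whitespace characters (spaces, tabs, etc.).
Text: 'cot bed tag fun fun'
This text has 5 words separated by spaces.
Number of spaces = number of words - 1 = 5 - 1 = 4

4


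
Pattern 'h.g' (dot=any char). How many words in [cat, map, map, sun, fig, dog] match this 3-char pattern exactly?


Pattern 'h.g' means: starts with 'h', any single char, ends with 'g'.
Checking each word (must be exactly 3 chars):
  'cat' (len=3): no
  'map' (len=3): no
  'map' (len=3): no
  'sun' (len=3): no
  'fig' (len=3): no
  'dog' (len=3): no
Matching words: []
Total: 0

0


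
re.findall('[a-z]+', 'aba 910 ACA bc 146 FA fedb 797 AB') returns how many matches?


Pattern '[a-z]+' finds one or more lowercase letters.
Text: 'aba 910 ACA bc 146 FA fedb 797 AB'
Scanning for matches:
  Match 1: 'aba'
  Match 2: 'bc'
  Match 3: 'fedb'
Total matches: 3

3


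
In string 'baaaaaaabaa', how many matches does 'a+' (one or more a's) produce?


Pattern 'a+' matches one or more consecutive a's.
String: 'baaaaaaabaa'
Scanning for runs of a:
  Match 1: 'aaaaaaa' (length 7)
  Match 2: 'aa' (length 2)
Total matches: 2

2


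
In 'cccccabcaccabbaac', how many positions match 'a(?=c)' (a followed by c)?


Lookahead 'a(?=c)' matches 'a' only when followed by 'c'.
String: 'cccccabcaccabbaac'
Checking each position where char is 'a':
  pos 5: 'a' -> no (next='b')
  pos 8: 'a' -> MATCH (next='c')
  pos 11: 'a' -> no (next='b')
  pos 14: 'a' -> no (next='a')
  pos 15: 'a' -> MATCH (next='c')
Matching positions: [8, 15]
Count: 2

2


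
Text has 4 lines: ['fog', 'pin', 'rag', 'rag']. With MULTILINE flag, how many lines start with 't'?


With MULTILINE flag, ^ matches the start of each line.
Lines: ['fog', 'pin', 'rag', 'rag']
Checking which lines start with 't':
  Line 1: 'fog' -> no
  Line 2: 'pin' -> no
  Line 3: 'rag' -> no
  Line 4: 'rag' -> no
Matching lines: []
Count: 0

0


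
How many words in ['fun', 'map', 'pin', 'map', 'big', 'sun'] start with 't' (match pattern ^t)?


Pattern ^t anchors to start of word. Check which words begin with 't':
  'fun' -> no
  'map' -> no
  'pin' -> no
  'map' -> no
  'big' -> no
  'sun' -> no
Matching words: []
Count: 0

0


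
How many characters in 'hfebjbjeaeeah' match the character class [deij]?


Character class [deij] matches any of: {d, e, i, j}
Scanning string 'hfebjbjeaeeah' character by character:
  pos 0: 'h' -> no
  pos 1: 'f' -> no
  pos 2: 'e' -> MATCH
  pos 3: 'b' -> no
  pos 4: 'j' -> MATCH
  pos 5: 'b' -> no
  pos 6: 'j' -> MATCH
  pos 7: 'e' -> MATCH
  pos 8: 'a' -> no
  pos 9: 'e' -> MATCH
  pos 10: 'e' -> MATCH
  pos 11: 'a' -> no
  pos 12: 'h' -> no
Total matches: 6

6


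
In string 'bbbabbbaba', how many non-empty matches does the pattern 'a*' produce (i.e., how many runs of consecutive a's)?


Pattern 'a*' matches zero or more a's. We want non-empty runs of consecutive a's.
String: 'bbbabbbaba'
Walking through the string to find runs of a's:
  Run 1: positions 3-3 -> 'a'
  Run 2: positions 7-7 -> 'a'
  Run 3: positions 9-9 -> 'a'
Non-empty runs found: ['a', 'a', 'a']
Count: 3

3


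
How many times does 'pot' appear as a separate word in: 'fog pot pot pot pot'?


Scanning each word for exact match 'pot':
  Word 1: 'fog' -> no
  Word 2: 'pot' -> MATCH
  Word 3: 'pot' -> MATCH
  Word 4: 'pot' -> MATCH
  Word 5: 'pot' -> MATCH
Total matches: 4

4


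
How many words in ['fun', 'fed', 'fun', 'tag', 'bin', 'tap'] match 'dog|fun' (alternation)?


Alternation 'dog|fun' matches either 'dog' or 'fun'.
Checking each word:
  'fun' -> MATCH
  'fed' -> no
  'fun' -> MATCH
  'tag' -> no
  'bin' -> no
  'tap' -> no
Matches: ['fun', 'fun']
Count: 2

2


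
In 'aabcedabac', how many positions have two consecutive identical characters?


Looking for consecutive identical characters in 'aabcedabac':
  pos 0-1: 'a' vs 'a' -> MATCH ('aa')
  pos 1-2: 'a' vs 'b' -> different
  pos 2-3: 'b' vs 'c' -> different
  pos 3-4: 'c' vs 'e' -> different
  pos 4-5: 'e' vs 'd' -> different
  pos 5-6: 'd' vs 'a' -> different
  pos 6-7: 'a' vs 'b' -> different
  pos 7-8: 'b' vs 'a' -> different
  pos 8-9: 'a' vs 'c' -> different
Consecutive identical pairs: ['aa']
Count: 1

1


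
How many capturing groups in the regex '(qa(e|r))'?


To count capturing groups, count each '(' that starts a group.
Pattern: '(qa(e|r))'
Walking through the pattern:
  Position 0: '(' -> group #1
  Position 3: '(' -> group #2
Total capturing groups: 2

2


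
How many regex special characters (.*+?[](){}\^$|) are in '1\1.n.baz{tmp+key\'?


Regex special characters are: . * + ? [ ] ( ) { } \ ^ $ |
Scanning '1\1.n.baz{tmp+key\':
  pos 1: '\' -> SPECIAL
  pos 3: '.' -> SPECIAL
  pos 5: '.' -> SPECIAL
  pos 9: '{' -> SPECIAL
  pos 13: '+' -> SPECIAL
  pos 17: '\' -> SPECIAL
Special chars found: ['\\', '.', '.', '{', '+', '\\']
Total: 6

6


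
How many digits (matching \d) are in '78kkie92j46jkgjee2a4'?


\d matches any digit 0-9.
Scanning '78kkie92j46jkgjee2a4':
  pos 0: '7' -> DIGIT
  pos 1: '8' -> DIGIT
  pos 6: '9' -> DIGIT
  pos 7: '2' -> DIGIT
  pos 9: '4' -> DIGIT
  pos 10: '6' -> DIGIT
  pos 17: '2' -> DIGIT
  pos 19: '4' -> DIGIT
Digits found: ['7', '8', '9', '2', '4', '6', '2', '4']
Total: 8

8


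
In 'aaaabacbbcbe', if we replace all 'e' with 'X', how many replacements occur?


re.sub('e', 'X', text) replaces every occurrence of 'e' with 'X'.
Text: 'aaaabacbbcbe'
Scanning for 'e':
  pos 11: 'e' -> replacement #1
Total replacements: 1

1


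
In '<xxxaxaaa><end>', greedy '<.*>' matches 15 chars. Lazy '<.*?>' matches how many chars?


Greedy '<.*>' tries to match as MUCH as possible.
Lazy '<.*?>' tries to match as LITTLE as possible.

String: '<xxxaxaaa><end>'
Greedy '<.*>' starts at first '<' and extends to the LAST '>': '<xxxaxaaa><end>' (15 chars)
Lazy '<.*?>' starts at first '<' and stops at the FIRST '>': '<xxxaxaaa>' (10 chars)

10


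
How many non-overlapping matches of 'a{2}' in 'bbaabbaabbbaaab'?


Pattern 'a{2}' matches exactly 2 consecutive a's (greedy, non-overlapping).
String: 'bbaabbaabbbaaab'
Scanning for runs of a's:
  Run at pos 2: 'aa' (length 2) -> 1 match(es)
  Run at pos 6: 'aa' (length 2) -> 1 match(es)
  Run at pos 11: 'aaa' (length 3) -> 1 match(es)
Matches found: ['aa', 'aa', 'aa']
Total: 3

3


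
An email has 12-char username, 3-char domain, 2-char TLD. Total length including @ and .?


An email address has format: username@domain.tld
Username length: 12
'@' character: 1
Domain length: 3
'.' character: 1
TLD length: 2
Total = 12 + 1 + 3 + 1 + 2 = 19

19


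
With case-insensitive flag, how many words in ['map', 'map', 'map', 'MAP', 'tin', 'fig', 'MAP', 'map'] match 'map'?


Case-insensitive matching: compare each word's lowercase form to 'map'.
  'map' -> lower='map' -> MATCH
  'map' -> lower='map' -> MATCH
  'map' -> lower='map' -> MATCH
  'MAP' -> lower='map' -> MATCH
  'tin' -> lower='tin' -> no
  'fig' -> lower='fig' -> no
  'MAP' -> lower='map' -> MATCH
  'map' -> lower='map' -> MATCH
Matches: ['map', 'map', 'map', 'MAP', 'MAP', 'map']
Count: 6

6


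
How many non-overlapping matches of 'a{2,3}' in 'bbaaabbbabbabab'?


Pattern 'a{2,3}' matches between 2 and 3 consecutive a's (greedy).
String: 'bbaaabbbabbabab'
Finding runs of a's and applying greedy matching:
  Run at pos 2: 'aaa' (length 3)
  Run at pos 8: 'a' (length 1)
  Run at pos 11: 'a' (length 1)
  Run at pos 13: 'a' (length 1)
Matches: ['aaa']
Count: 1

1


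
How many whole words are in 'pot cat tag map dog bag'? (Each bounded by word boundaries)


Word boundaries (\b) mark the start/end of each word.
Text: 'pot cat tag map dog bag'
Splitting by whitespace:
  Word 1: 'pot'
  Word 2: 'cat'
  Word 3: 'tag'
  Word 4: 'map'
  Word 5: 'dog'
  Word 6: 'bag'
Total whole words: 6

6


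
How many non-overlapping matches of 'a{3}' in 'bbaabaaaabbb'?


Pattern 'a{3}' matches exactly 3 consecutive a's (greedy, non-overlapping).
String: 'bbaabaaaabbb'
Scanning for runs of a's:
  Run at pos 2: 'aa' (length 2) -> 0 match(es)
  Run at pos 5: 'aaaa' (length 4) -> 1 match(es)
Matches found: ['aaa']
Total: 1

1


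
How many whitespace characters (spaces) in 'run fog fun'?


\s matches whitespace characters (spaces, tabs, etc.).
Text: 'run fog fun'
This text has 3 words separated by spaces.
Number of spaces = number of words - 1 = 3 - 1 = 2

2


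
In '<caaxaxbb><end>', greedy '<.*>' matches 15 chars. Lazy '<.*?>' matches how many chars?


Greedy '<.*>' tries to match as MUCH as possible.
Lazy '<.*?>' tries to match as LITTLE as possible.

String: '<caaxaxbb><end>'
Greedy '<.*>' starts at first '<' and extends to the LAST '>': '<caaxaxbb><end>' (15 chars)
Lazy '<.*?>' starts at first '<' and stops at the FIRST '>': '<caaxaxbb>' (10 chars)

10


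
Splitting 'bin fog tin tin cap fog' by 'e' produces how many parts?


Splitting by 'e' breaks the string at each occurrence of the separator.
Text: 'bin fog tin tin cap fog'
Parts after split:
  Part 1: 'bin fog tin tin cap fog'
Total parts: 1

1


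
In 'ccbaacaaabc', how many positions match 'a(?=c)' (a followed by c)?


Lookahead 'a(?=c)' matches 'a' only when followed by 'c'.
String: 'ccbaacaaabc'
Checking each position where char is 'a':
  pos 3: 'a' -> no (next='a')
  pos 4: 'a' -> MATCH (next='c')
  pos 6: 'a' -> no (next='a')
  pos 7: 'a' -> no (next='a')
  pos 8: 'a' -> no (next='b')
Matching positions: [4]
Count: 1

1


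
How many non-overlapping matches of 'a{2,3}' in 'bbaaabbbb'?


Pattern 'a{2,3}' matches between 2 and 3 consecutive a's (greedy).
String: 'bbaaabbbb'
Finding runs of a's and applying greedy matching:
  Run at pos 2: 'aaa' (length 3)
Matches: ['aaa']
Count: 1

1


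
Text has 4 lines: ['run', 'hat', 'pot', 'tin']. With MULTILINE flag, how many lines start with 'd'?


With MULTILINE flag, ^ matches the start of each line.
Lines: ['run', 'hat', 'pot', 'tin']
Checking which lines start with 'd':
  Line 1: 'run' -> no
  Line 2: 'hat' -> no
  Line 3: 'pot' -> no
  Line 4: 'tin' -> no
Matching lines: []
Count: 0

0


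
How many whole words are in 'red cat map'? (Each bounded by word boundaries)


Word boundaries (\b) mark the start/end of each word.
Text: 'red cat map'
Splitting by whitespace:
  Word 1: 'red'
  Word 2: 'cat'
  Word 3: 'map'
Total whole words: 3

3


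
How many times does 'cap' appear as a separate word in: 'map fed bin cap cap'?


Scanning each word for exact match 'cap':
  Word 1: 'map' -> no
  Word 2: 'fed' -> no
  Word 3: 'bin' -> no
  Word 4: 'cap' -> MATCH
  Word 5: 'cap' -> MATCH
Total matches: 2

2


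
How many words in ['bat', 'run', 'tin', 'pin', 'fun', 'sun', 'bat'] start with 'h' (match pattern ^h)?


Pattern ^h anchors to start of word. Check which words begin with 'h':
  'bat' -> no
  'run' -> no
  'tin' -> no
  'pin' -> no
  'fun' -> no
  'sun' -> no
  'bat' -> no
Matching words: []
Count: 0

0


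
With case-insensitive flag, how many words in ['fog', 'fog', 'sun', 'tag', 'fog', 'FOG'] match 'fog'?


Case-insensitive matching: compare each word's lowercase form to 'fog'.
  'fog' -> lower='fog' -> MATCH
  'fog' -> lower='fog' -> MATCH
  'sun' -> lower='sun' -> no
  'tag' -> lower='tag' -> no
  'fog' -> lower='fog' -> MATCH
  'FOG' -> lower='fog' -> MATCH
Matches: ['fog', 'fog', 'fog', 'FOG']
Count: 4

4


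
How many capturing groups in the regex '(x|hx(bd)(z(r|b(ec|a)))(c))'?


To count capturing groups, count each '(' that starts a group.
Pattern: '(x|hx(bd)(z(r|b(ec|a)))(c))'
Walking through the pattern:
  Position 0: '(' -> group #1
  Position 5: '(' -> group #2
  Position 9: '(' -> group #3
  Position 11: '(' -> group #4
  Position 15: '(' -> group #5
  Position 23: '(' -> group #6
Total capturing groups: 6

6


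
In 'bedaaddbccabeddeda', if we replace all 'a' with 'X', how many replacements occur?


re.sub('a', 'X', text) replaces every occurrence of 'a' with 'X'.
Text: 'bedaaddbccabeddeda'
Scanning for 'a':
  pos 3: 'a' -> replacement #1
  pos 4: 'a' -> replacement #2
  pos 10: 'a' -> replacement #3
  pos 17: 'a' -> replacement #4
Total replacements: 4

4


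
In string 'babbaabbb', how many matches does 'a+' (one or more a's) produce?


Pattern 'a+' matches one or more consecutive a's.
String: 'babbaabbb'
Scanning for runs of a:
  Match 1: 'a' (length 1)
  Match 2: 'aa' (length 2)
Total matches: 2

2


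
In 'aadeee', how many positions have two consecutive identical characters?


Looking for consecutive identical characters in 'aadeee':
  pos 0-1: 'a' vs 'a' -> MATCH ('aa')
  pos 1-2: 'a' vs 'd' -> different
  pos 2-3: 'd' vs 'e' -> different
  pos 3-4: 'e' vs 'e' -> MATCH ('ee')
  pos 4-5: 'e' vs 'e' -> MATCH ('ee')
Consecutive identical pairs: ['aa', 'ee', 'ee']
Count: 3

3


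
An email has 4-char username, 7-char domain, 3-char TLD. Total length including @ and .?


An email address has format: username@domain.tld
Username length: 4
'@' character: 1
Domain length: 7
'.' character: 1
TLD length: 3
Total = 4 + 1 + 7 + 1 + 3 = 16

16


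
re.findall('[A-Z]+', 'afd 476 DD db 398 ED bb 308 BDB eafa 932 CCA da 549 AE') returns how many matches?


Pattern '[A-Z]+' finds one or more uppercase letters.
Text: 'afd 476 DD db 398 ED bb 308 BDB eafa 932 CCA da 549 AE'
Scanning for matches:
  Match 1: 'DD'
  Match 2: 'ED'
  Match 3: 'BDB'
  Match 4: 'CCA'
  Match 5: 'AE'
Total matches: 5

5


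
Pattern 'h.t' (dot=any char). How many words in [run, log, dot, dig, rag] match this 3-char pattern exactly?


Pattern 'h.t' means: starts with 'h', any single char, ends with 't'.
Checking each word (must be exactly 3 chars):
  'run' (len=3): no
  'log' (len=3): no
  'dot' (len=3): no
  'dig' (len=3): no
  'rag' (len=3): no
Matching words: []
Total: 0

0


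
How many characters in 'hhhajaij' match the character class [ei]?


Character class [ei] matches any of: {e, i}
Scanning string 'hhhajaij' character by character:
  pos 0: 'h' -> no
  pos 1: 'h' -> no
  pos 2: 'h' -> no
  pos 3: 'a' -> no
  pos 4: 'j' -> no
  pos 5: 'a' -> no
  pos 6: 'i' -> MATCH
  pos 7: 'j' -> no
Total matches: 1

1


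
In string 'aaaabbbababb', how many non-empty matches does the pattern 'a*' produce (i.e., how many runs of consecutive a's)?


Pattern 'a*' matches zero or more a's. We want non-empty runs of consecutive a's.
String: 'aaaabbbababb'
Walking through the string to find runs of a's:
  Run 1: positions 0-3 -> 'aaaa'
  Run 2: positions 7-7 -> 'a'
  Run 3: positions 9-9 -> 'a'
Non-empty runs found: ['aaaa', 'a', 'a']
Count: 3

3


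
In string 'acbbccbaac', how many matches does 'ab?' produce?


Pattern 'ab?' matches 'a' optionally followed by 'b'.
String: 'acbbccbaac'
Scanning left to right for 'a' then checking next char:
  Match 1: 'a' (a not followed by b)
  Match 2: 'a' (a not followed by b)
  Match 3: 'a' (a not followed by b)
Total matches: 3

3


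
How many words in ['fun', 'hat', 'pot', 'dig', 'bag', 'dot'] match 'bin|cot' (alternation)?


Alternation 'bin|cot' matches either 'bin' or 'cot'.
Checking each word:
  'fun' -> no
  'hat' -> no
  'pot' -> no
  'dig' -> no
  'bag' -> no
  'dot' -> no
Matches: []
Count: 0

0


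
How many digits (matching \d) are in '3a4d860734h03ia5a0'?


\d matches any digit 0-9.
Scanning '3a4d860734h03ia5a0':
  pos 0: '3' -> DIGIT
  pos 2: '4' -> DIGIT
  pos 4: '8' -> DIGIT
  pos 5: '6' -> DIGIT
  pos 6: '0' -> DIGIT
  pos 7: '7' -> DIGIT
  pos 8: '3' -> DIGIT
  pos 9: '4' -> DIGIT
  pos 11: '0' -> DIGIT
  pos 12: '3' -> DIGIT
  pos 15: '5' -> DIGIT
  pos 17: '0' -> DIGIT
Digits found: ['3', '4', '8', '6', '0', '7', '3', '4', '0', '3', '5', '0']
Total: 12

12


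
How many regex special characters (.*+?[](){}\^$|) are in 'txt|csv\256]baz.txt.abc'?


Regex special characters are: . * + ? [ ] ( ) { } \ ^ $ |
Scanning 'txt|csv\256]baz.txt.abc':
  pos 3: '|' -> SPECIAL
  pos 7: '\' -> SPECIAL
  pos 11: ']' -> SPECIAL
  pos 15: '.' -> SPECIAL
  pos 19: '.' -> SPECIAL
Special chars found: ['|', '\\', ']', '.', '.']
Total: 5

5


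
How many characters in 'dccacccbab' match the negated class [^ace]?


Negated class [^ace] matches any char NOT in {a, c, e}
Scanning 'dccacccbab':
  pos 0: 'd' -> MATCH
  pos 1: 'c' -> no (excluded)
  pos 2: 'c' -> no (excluded)
  pos 3: 'a' -> no (excluded)
  pos 4: 'c' -> no (excluded)
  pos 5: 'c' -> no (excluded)
  pos 6: 'c' -> no (excluded)
  pos 7: 'b' -> MATCH
  pos 8: 'a' -> no (excluded)
  pos 9: 'b' -> MATCH
Total matches: 3

3


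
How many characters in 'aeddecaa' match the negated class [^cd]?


Negated class [^cd] matches any char NOT in {c, d}
Scanning 'aeddecaa':
  pos 0: 'a' -> MATCH
  pos 1: 'e' -> MATCH
  pos 2: 'd' -> no (excluded)
  pos 3: 'd' -> no (excluded)
  pos 4: 'e' -> MATCH
  pos 5: 'c' -> no (excluded)
  pos 6: 'a' -> MATCH
  pos 7: 'a' -> MATCH
Total matches: 5

5


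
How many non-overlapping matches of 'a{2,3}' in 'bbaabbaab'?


Pattern 'a{2,3}' matches between 2 and 3 consecutive a's (greedy).
String: 'bbaabbaab'
Finding runs of a's and applying greedy matching:
  Run at pos 2: 'aa' (length 2)
  Run at pos 6: 'aa' (length 2)
Matches: ['aa', 'aa']
Count: 2

2


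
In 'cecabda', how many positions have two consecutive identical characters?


Looking for consecutive identical characters in 'cecabda':
  pos 0-1: 'c' vs 'e' -> different
  pos 1-2: 'e' vs 'c' -> different
  pos 2-3: 'c' vs 'a' -> different
  pos 3-4: 'a' vs 'b' -> different
  pos 4-5: 'b' vs 'd' -> different
  pos 5-6: 'd' vs 'a' -> different
Consecutive identical pairs: []
Count: 0

0


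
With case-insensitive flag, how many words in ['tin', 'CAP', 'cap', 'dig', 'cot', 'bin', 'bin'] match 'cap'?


Case-insensitive matching: compare each word's lowercase form to 'cap'.
  'tin' -> lower='tin' -> no
  'CAP' -> lower='cap' -> MATCH
  'cap' -> lower='cap' -> MATCH
  'dig' -> lower='dig' -> no
  'cot' -> lower='cot' -> no
  'bin' -> lower='bin' -> no
  'bin' -> lower='bin' -> no
Matches: ['CAP', 'cap']
Count: 2

2


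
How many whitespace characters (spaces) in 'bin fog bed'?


\s matches whitespace characters (spaces, tabs, etc.).
Text: 'bin fog bed'
This text has 3 words separated by spaces.
Number of spaces = number of words - 1 = 3 - 1 = 2

2


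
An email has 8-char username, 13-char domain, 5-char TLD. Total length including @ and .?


An email address has format: username@domain.tld
Username length: 8
'@' character: 1
Domain length: 13
'.' character: 1
TLD length: 5
Total = 8 + 1 + 13 + 1 + 5 = 28

28


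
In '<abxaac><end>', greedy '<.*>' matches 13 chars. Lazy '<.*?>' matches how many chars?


Greedy '<.*>' tries to match as MUCH as possible.
Lazy '<.*?>' tries to match as LITTLE as possible.

String: '<abxaac><end>'
Greedy '<.*>' starts at first '<' and extends to the LAST '>': '<abxaac><end>' (13 chars)
Lazy '<.*?>' starts at first '<' and stops at the FIRST '>': '<abxaac>' (8 chars)

8


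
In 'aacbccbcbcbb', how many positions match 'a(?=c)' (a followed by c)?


Lookahead 'a(?=c)' matches 'a' only when followed by 'c'.
String: 'aacbccbcbcbb'
Checking each position where char is 'a':
  pos 0: 'a' -> no (next='a')
  pos 1: 'a' -> MATCH (next='c')
Matching positions: [1]
Count: 1

1


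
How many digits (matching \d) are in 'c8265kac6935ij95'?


\d matches any digit 0-9.
Scanning 'c8265kac6935ij95':
  pos 1: '8' -> DIGIT
  pos 2: '2' -> DIGIT
  pos 3: '6' -> DIGIT
  pos 4: '5' -> DIGIT
  pos 8: '6' -> DIGIT
  pos 9: '9' -> DIGIT
  pos 10: '3' -> DIGIT
  pos 11: '5' -> DIGIT
  pos 14: '9' -> DIGIT
  pos 15: '5' -> DIGIT
Digits found: ['8', '2', '6', '5', '6', '9', '3', '5', '9', '5']
Total: 10

10


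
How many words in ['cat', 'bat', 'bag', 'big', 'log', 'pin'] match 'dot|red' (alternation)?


Alternation 'dot|red' matches either 'dot' or 'red'.
Checking each word:
  'cat' -> no
  'bat' -> no
  'bag' -> no
  'big' -> no
  'log' -> no
  'pin' -> no
Matches: []
Count: 0

0


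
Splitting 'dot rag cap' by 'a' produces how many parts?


Splitting by 'a' breaks the string at each occurrence of the separator.
Text: 'dot rag cap'
Parts after split:
  Part 1: 'dot r'
  Part 2: 'g c'
  Part 3: 'p'
Total parts: 3

3


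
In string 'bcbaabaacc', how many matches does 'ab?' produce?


Pattern 'ab?' matches 'a' optionally followed by 'b'.
String: 'bcbaabaacc'
Scanning left to right for 'a' then checking next char:
  Match 1: 'a' (a not followed by b)
  Match 2: 'ab' (a followed by b)
  Match 3: 'a' (a not followed by b)
  Match 4: 'a' (a not followed by b)
Total matches: 4

4


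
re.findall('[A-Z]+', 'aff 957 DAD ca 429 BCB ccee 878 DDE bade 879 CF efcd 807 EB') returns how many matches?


Pattern '[A-Z]+' finds one or more uppercase letters.
Text: 'aff 957 DAD ca 429 BCB ccee 878 DDE bade 879 CF efcd 807 EB'
Scanning for matches:
  Match 1: 'DAD'
  Match 2: 'BCB'
  Match 3: 'DDE'
  Match 4: 'CF'
  Match 5: 'EB'
Total matches: 5

5


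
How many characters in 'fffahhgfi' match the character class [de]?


Character class [de] matches any of: {d, e}
Scanning string 'fffahhgfi' character by character:
  pos 0: 'f' -> no
  pos 1: 'f' -> no
  pos 2: 'f' -> no
  pos 3: 'a' -> no
  pos 4: 'h' -> no
  pos 5: 'h' -> no
  pos 6: 'g' -> no
  pos 7: 'f' -> no
  pos 8: 'i' -> no
Total matches: 0

0


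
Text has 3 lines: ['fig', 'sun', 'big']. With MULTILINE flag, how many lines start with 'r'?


With MULTILINE flag, ^ matches the start of each line.
Lines: ['fig', 'sun', 'big']
Checking which lines start with 'r':
  Line 1: 'fig' -> no
  Line 2: 'sun' -> no
  Line 3: 'big' -> no
Matching lines: []
Count: 0

0


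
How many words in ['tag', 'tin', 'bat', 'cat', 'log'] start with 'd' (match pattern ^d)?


Pattern ^d anchors to start of word. Check which words begin with 'd':
  'tag' -> no
  'tin' -> no
  'bat' -> no
  'cat' -> no
  'log' -> no
Matching words: []
Count: 0

0


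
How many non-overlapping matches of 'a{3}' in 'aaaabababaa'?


Pattern 'a{3}' matches exactly 3 consecutive a's (greedy, non-overlapping).
String: 'aaaabababaa'
Scanning for runs of a's:
  Run at pos 0: 'aaaa' (length 4) -> 1 match(es)
  Run at pos 5: 'a' (length 1) -> 0 match(es)
  Run at pos 7: 'a' (length 1) -> 0 match(es)
  Run at pos 9: 'aa' (length 2) -> 0 match(es)
Matches found: ['aaa']
Total: 1

1


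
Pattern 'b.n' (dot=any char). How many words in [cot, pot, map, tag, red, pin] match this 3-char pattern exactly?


Pattern 'b.n' means: starts with 'b', any single char, ends with 'n'.
Checking each word (must be exactly 3 chars):
  'cot' (len=3): no
  'pot' (len=3): no
  'map' (len=3): no
  'tag' (len=3): no
  'red' (len=3): no
  'pin' (len=3): no
Matching words: []
Total: 0

0


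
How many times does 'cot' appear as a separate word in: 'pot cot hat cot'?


Scanning each word for exact match 'cot':
  Word 1: 'pot' -> no
  Word 2: 'cot' -> MATCH
  Word 3: 'hat' -> no
  Word 4: 'cot' -> MATCH
Total matches: 2

2


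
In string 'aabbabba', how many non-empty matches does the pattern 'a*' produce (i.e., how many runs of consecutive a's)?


Pattern 'a*' matches zero or more a's. We want non-empty runs of consecutive a's.
String: 'aabbabba'
Walking through the string to find runs of a's:
  Run 1: positions 0-1 -> 'aa'
  Run 2: positions 4-4 -> 'a'
  Run 3: positions 7-7 -> 'a'
Non-empty runs found: ['aa', 'a', 'a']
Count: 3

3


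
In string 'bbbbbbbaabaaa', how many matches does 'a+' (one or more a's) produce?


Pattern 'a+' matches one or more consecutive a's.
String: 'bbbbbbbaabaaa'
Scanning for runs of a:
  Match 1: 'aa' (length 2)
  Match 2: 'aaa' (length 3)
Total matches: 2

2


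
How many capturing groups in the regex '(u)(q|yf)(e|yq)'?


To count capturing groups, count each '(' that starts a group.
Pattern: '(u)(q|yf)(e|yq)'
Walking through the pattern:
  Position 0: '(' -> group #1
  Position 3: '(' -> group #2
  Position 9: '(' -> group #3
Total capturing groups: 3

3


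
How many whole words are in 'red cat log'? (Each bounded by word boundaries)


Word boundaries (\b) mark the start/end of each word.
Text: 'red cat log'
Splitting by whitespace:
  Word 1: 'red'
  Word 2: 'cat'
  Word 3: 'log'
Total whole words: 3

3


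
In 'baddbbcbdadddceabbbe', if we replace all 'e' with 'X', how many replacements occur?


re.sub('e', 'X', text) replaces every occurrence of 'e' with 'X'.
Text: 'baddbbcbdadddceabbbe'
Scanning for 'e':
  pos 14: 'e' -> replacement #1
  pos 19: 'e' -> replacement #2
Total replacements: 2

2


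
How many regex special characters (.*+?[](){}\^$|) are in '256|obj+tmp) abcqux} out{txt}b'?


Regex special characters are: . * + ? [ ] ( ) { } \ ^ $ |
Scanning '256|obj+tmp) abcqux} out{txt}b':
  pos 3: '|' -> SPECIAL
  pos 7: '+' -> SPECIAL
  pos 11: ')' -> SPECIAL
  pos 19: '}' -> SPECIAL
  pos 24: '{' -> SPECIAL
  pos 28: '}' -> SPECIAL
Special chars found: ['|', '+', ')', '}', '{', '}']
Total: 6

6


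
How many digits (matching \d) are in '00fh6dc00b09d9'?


\d matches any digit 0-9.
Scanning '00fh6dc00b09d9':
  pos 0: '0' -> DIGIT
  pos 1: '0' -> DIGIT
  pos 4: '6' -> DIGIT
  pos 7: '0' -> DIGIT
  pos 8: '0' -> DIGIT
  pos 10: '0' -> DIGIT
  pos 11: '9' -> DIGIT
  pos 13: '9' -> DIGIT
Digits found: ['0', '0', '6', '0', '0', '0', '9', '9']
Total: 8

8


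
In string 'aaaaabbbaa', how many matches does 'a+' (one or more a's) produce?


Pattern 'a+' matches one or more consecutive a's.
String: 'aaaaabbbaa'
Scanning for runs of a:
  Match 1: 'aaaaa' (length 5)
  Match 2: 'aa' (length 2)
Total matches: 2

2


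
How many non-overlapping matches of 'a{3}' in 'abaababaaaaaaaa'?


Pattern 'a{3}' matches exactly 3 consecutive a's (greedy, non-overlapping).
String: 'abaababaaaaaaaa'
Scanning for runs of a's:
  Run at pos 0: 'a' (length 1) -> 0 match(es)
  Run at pos 2: 'aa' (length 2) -> 0 match(es)
  Run at pos 5: 'a' (length 1) -> 0 match(es)
  Run at pos 7: 'aaaaaaaa' (length 8) -> 2 match(es)
Matches found: ['aaa', 'aaa']
Total: 2

2


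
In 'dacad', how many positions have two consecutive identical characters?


Looking for consecutive identical characters in 'dacad':
  pos 0-1: 'd' vs 'a' -> different
  pos 1-2: 'a' vs 'c' -> different
  pos 2-3: 'c' vs 'a' -> different
  pos 3-4: 'a' vs 'd' -> different
Consecutive identical pairs: []
Count: 0

0


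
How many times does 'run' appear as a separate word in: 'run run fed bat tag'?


Scanning each word for exact match 'run':
  Word 1: 'run' -> MATCH
  Word 2: 'run' -> MATCH
  Word 3: 'fed' -> no
  Word 4: 'bat' -> no
  Word 5: 'tag' -> no
Total matches: 2

2


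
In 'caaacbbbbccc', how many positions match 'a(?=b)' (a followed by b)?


Lookahead 'a(?=b)' matches 'a' only when followed by 'b'.
String: 'caaacbbbbccc'
Checking each position where char is 'a':
  pos 1: 'a' -> no (next='a')
  pos 2: 'a' -> no (next='a')
  pos 3: 'a' -> no (next='c')
Matching positions: []
Count: 0

0


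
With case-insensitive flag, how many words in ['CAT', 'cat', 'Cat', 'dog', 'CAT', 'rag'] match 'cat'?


Case-insensitive matching: compare each word's lowercase form to 'cat'.
  'CAT' -> lower='cat' -> MATCH
  'cat' -> lower='cat' -> MATCH
  'Cat' -> lower='cat' -> MATCH
  'dog' -> lower='dog' -> no
  'CAT' -> lower='cat' -> MATCH
  'rag' -> lower='rag' -> no
Matches: ['CAT', 'cat', 'Cat', 'CAT']
Count: 4

4


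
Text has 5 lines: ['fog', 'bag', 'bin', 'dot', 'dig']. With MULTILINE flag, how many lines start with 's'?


With MULTILINE flag, ^ matches the start of each line.
Lines: ['fog', 'bag', 'bin', 'dot', 'dig']
Checking which lines start with 's':
  Line 1: 'fog' -> no
  Line 2: 'bag' -> no
  Line 3: 'bin' -> no
  Line 4: 'dot' -> no
  Line 5: 'dig' -> no
Matching lines: []
Count: 0

0


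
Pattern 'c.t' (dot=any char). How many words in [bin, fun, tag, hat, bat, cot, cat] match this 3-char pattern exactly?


Pattern 'c.t' means: starts with 'c', any single char, ends with 't'.
Checking each word (must be exactly 3 chars):
  'bin' (len=3): no
  'fun' (len=3): no
  'tag' (len=3): no
  'hat' (len=3): no
  'bat' (len=3): no
  'cot' (len=3): MATCH
  'cat' (len=3): MATCH
Matching words: ['cot', 'cat']
Total: 2

2


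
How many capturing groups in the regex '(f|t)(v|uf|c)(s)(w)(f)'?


To count capturing groups, count each '(' that starts a group.
Pattern: '(f|t)(v|uf|c)(s)(w)(f)'
Walking through the pattern:
  Position 0: '(' -> group #1
  Position 5: '(' -> group #2
  Position 13: '(' -> group #3
  Position 16: '(' -> group #4
  Position 19: '(' -> group #5
Total capturing groups: 5

5


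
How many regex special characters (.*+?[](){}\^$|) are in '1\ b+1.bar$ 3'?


Regex special characters are: . * + ? [ ] ( ) { } \ ^ $ |
Scanning '1\ b+1.bar$ 3':
  pos 1: '\' -> SPECIAL
  pos 4: '+' -> SPECIAL
  pos 6: '.' -> SPECIAL
  pos 10: '$' -> SPECIAL
Special chars found: ['\\', '+', '.', '$']
Total: 4

4


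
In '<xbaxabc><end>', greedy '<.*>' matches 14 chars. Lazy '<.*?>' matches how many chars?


Greedy '<.*>' tries to match as MUCH as possible.
Lazy '<.*?>' tries to match as LITTLE as possible.

String: '<xbaxabc><end>'
Greedy '<.*>' starts at first '<' and extends to the LAST '>': '<xbaxabc><end>' (14 chars)
Lazy '<.*?>' starts at first '<' and stops at the FIRST '>': '<xbaxabc>' (9 chars)

9


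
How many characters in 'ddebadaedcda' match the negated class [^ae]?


Negated class [^ae] matches any char NOT in {a, e}
Scanning 'ddebadaedcda':
  pos 0: 'd' -> MATCH
  pos 1: 'd' -> MATCH
  pos 2: 'e' -> no (excluded)
  pos 3: 'b' -> MATCH
  pos 4: 'a' -> no (excluded)
  pos 5: 'd' -> MATCH
  pos 6: 'a' -> no (excluded)
  pos 7: 'e' -> no (excluded)
  pos 8: 'd' -> MATCH
  pos 9: 'c' -> MATCH
  pos 10: 'd' -> MATCH
  pos 11: 'a' -> no (excluded)
Total matches: 7

7


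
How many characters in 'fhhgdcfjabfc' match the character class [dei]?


Character class [dei] matches any of: {d, e, i}
Scanning string 'fhhgdcfjabfc' character by character:
  pos 0: 'f' -> no
  pos 1: 'h' -> no
  pos 2: 'h' -> no
  pos 3: 'g' -> no
  pos 4: 'd' -> MATCH
  pos 5: 'c' -> no
  pos 6: 'f' -> no
  pos 7: 'j' -> no
  pos 8: 'a' -> no
  pos 9: 'b' -> no
  pos 10: 'f' -> no
  pos 11: 'c' -> no
Total matches: 1

1


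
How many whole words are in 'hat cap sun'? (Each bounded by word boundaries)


Word boundaries (\b) mark the start/end of each word.
Text: 'hat cap sun'
Splitting by whitespace:
  Word 1: 'hat'
  Word 2: 'cap'
  Word 3: 'sun'
Total whole words: 3

3


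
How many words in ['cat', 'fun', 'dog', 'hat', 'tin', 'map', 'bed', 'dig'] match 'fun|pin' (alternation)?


Alternation 'fun|pin' matches either 'fun' or 'pin'.
Checking each word:
  'cat' -> no
  'fun' -> MATCH
  'dog' -> no
  'hat' -> no
  'tin' -> no
  'map' -> no
  'bed' -> no
  'dig' -> no
Matches: ['fun']
Count: 1

1


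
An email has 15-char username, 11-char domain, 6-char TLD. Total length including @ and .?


An email address has format: username@domain.tld
Username length: 15
'@' character: 1
Domain length: 11
'.' character: 1
TLD length: 6
Total = 15 + 1 + 11 + 1 + 6 = 34

34


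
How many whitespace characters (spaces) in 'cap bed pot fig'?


\s matches whitespace characters (spaces, tabs, etc.).
Text: 'cap bed pot fig'
This text has 4 words separated by spaces.
Number of spaces = number of words - 1 = 4 - 1 = 3

3


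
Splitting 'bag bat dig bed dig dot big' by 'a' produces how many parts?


Splitting by 'a' breaks the string at each occurrence of the separator.
Text: 'bag bat dig bed dig dot big'
Parts after split:
  Part 1: 'b'
  Part 2: 'g b'
  Part 3: 't dig bed dig dot big'
Total parts: 3

3


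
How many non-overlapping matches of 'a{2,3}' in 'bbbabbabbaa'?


Pattern 'a{2,3}' matches between 2 and 3 consecutive a's (greedy).
String: 'bbbabbabbaa'
Finding runs of a's and applying greedy matching:
  Run at pos 3: 'a' (length 1)
  Run at pos 6: 'a' (length 1)
  Run at pos 9: 'aa' (length 2)
Matches: ['aa']
Count: 1

1


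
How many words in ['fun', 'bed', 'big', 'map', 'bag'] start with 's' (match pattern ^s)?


Pattern ^s anchors to start of word. Check which words begin with 's':
  'fun' -> no
  'bed' -> no
  'big' -> no
  'map' -> no
  'bag' -> no
Matching words: []
Count: 0

0


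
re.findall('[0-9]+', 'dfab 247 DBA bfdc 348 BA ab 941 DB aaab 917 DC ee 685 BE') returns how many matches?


Pattern '[0-9]+' finds one or more digits.
Text: 'dfab 247 DBA bfdc 348 BA ab 941 DB aaab 917 DC ee 685 BE'
Scanning for matches:
  Match 1: '247'
  Match 2: '348'
  Match 3: '941'
  Match 4: '917'
  Match 5: '685'
Total matches: 5

5


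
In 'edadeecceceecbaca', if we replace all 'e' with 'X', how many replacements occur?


re.sub('e', 'X', text) replaces every occurrence of 'e' with 'X'.
Text: 'edadeecceceecbaca'
Scanning for 'e':
  pos 0: 'e' -> replacement #1
  pos 4: 'e' -> replacement #2
  pos 5: 'e' -> replacement #3
  pos 8: 'e' -> replacement #4
  pos 10: 'e' -> replacement #5
  pos 11: 'e' -> replacement #6
Total replacements: 6

6


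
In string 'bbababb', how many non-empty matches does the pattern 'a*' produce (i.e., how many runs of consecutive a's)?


Pattern 'a*' matches zero or more a's. We want non-empty runs of consecutive a's.
String: 'bbababb'
Walking through the string to find runs of a's:
  Run 1: positions 2-2 -> 'a'
  Run 2: positions 4-4 -> 'a'
Non-empty runs found: ['a', 'a']
Count: 2

2


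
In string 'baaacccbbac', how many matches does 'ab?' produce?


Pattern 'ab?' matches 'a' optionally followed by 'b'.
String: 'baaacccbbac'
Scanning left to right for 'a' then checking next char:
  Match 1: 'a' (a not followed by b)
  Match 2: 'a' (a not followed by b)
  Match 3: 'a' (a not followed by b)
  Match 4: 'a' (a not followed by b)
Total matches: 4

4


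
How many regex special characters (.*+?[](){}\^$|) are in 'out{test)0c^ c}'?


Regex special characters are: . * + ? [ ] ( ) { } \ ^ $ |
Scanning 'out{test)0c^ c}':
  pos 3: '{' -> SPECIAL
  pos 8: ')' -> SPECIAL
  pos 11: '^' -> SPECIAL
  pos 14: '}' -> SPECIAL
Special chars found: ['{', ')', '^', '}']
Total: 4

4


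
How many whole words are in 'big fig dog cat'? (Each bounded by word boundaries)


Word boundaries (\b) mark the start/end of each word.
Text: 'big fig dog cat'
Splitting by whitespace:
  Word 1: 'big'
  Word 2: 'fig'
  Word 3: 'dog'
  Word 4: 'cat'
Total whole words: 4

4


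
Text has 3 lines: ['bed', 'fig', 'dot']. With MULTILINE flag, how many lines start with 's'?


With MULTILINE flag, ^ matches the start of each line.
Lines: ['bed', 'fig', 'dot']
Checking which lines start with 's':
  Line 1: 'bed' -> no
  Line 2: 'fig' -> no
  Line 3: 'dot' -> no
Matching lines: []
Count: 0

0


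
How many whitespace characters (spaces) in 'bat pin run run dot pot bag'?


\s matches whitespace characters (spaces, tabs, etc.).
Text: 'bat pin run run dot pot bag'
This text has 7 words separated by spaces.
Number of spaces = number of words - 1 = 7 - 1 = 6

6


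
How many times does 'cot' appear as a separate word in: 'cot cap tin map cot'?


Scanning each word for exact match 'cot':
  Word 1: 'cot' -> MATCH
  Word 2: 'cap' -> no
  Word 3: 'tin' -> no
  Word 4: 'map' -> no
  Word 5: 'cot' -> MATCH
Total matches: 2

2


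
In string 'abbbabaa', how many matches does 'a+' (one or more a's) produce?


Pattern 'a+' matches one or more consecutive a's.
String: 'abbbabaa'
Scanning for runs of a:
  Match 1: 'a' (length 1)
  Match 2: 'a' (length 1)
  Match 3: 'aa' (length 2)
Total matches: 3

3


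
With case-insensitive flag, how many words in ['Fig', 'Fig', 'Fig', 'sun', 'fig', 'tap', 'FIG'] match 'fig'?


Case-insensitive matching: compare each word's lowercase form to 'fig'.
  'Fig' -> lower='fig' -> MATCH
  'Fig' -> lower='fig' -> MATCH
  'Fig' -> lower='fig' -> MATCH
  'sun' -> lower='sun' -> no
  'fig' -> lower='fig' -> MATCH
  'tap' -> lower='tap' -> no
  'FIG' -> lower='fig' -> MATCH
Matches: ['Fig', 'Fig', 'Fig', 'fig', 'FIG']
Count: 5

5
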